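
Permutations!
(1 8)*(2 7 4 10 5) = (1 8)(2 7 4 10 5) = [0, 8, 7, 3, 10, 2, 6, 4, 1, 9, 5]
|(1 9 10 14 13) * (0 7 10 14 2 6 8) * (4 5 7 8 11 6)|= 20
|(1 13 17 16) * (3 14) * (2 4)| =|(1 13 17 16)(2 4)(3 14)| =4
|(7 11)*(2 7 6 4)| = |(2 7 11 6 4)| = 5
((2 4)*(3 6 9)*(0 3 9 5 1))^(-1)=(9)(0 1 5 6 3)(2 4)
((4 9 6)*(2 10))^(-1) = ((2 10)(4 9 6))^(-1) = (2 10)(4 6 9)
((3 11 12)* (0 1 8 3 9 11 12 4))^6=((0 1 8 3 12 9 11 4))^6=(0 11 12 8)(1 4 9 3)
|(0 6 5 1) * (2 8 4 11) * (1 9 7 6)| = 4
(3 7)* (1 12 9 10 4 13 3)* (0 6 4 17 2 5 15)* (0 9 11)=(0 6 4 13 3 7 1 12 11)(2 5 15 9 10 17)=[6, 12, 5, 7, 13, 15, 4, 1, 8, 10, 17, 0, 11, 3, 14, 9, 16, 2]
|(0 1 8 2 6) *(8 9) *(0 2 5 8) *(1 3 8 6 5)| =15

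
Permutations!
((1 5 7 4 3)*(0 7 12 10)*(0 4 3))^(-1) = ((0 7 3 1 5 12 10 4))^(-1) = (0 4 10 12 5 1 3 7)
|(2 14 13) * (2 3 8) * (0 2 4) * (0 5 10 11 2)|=|(2 14 13 3 8 4 5 10 11)|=9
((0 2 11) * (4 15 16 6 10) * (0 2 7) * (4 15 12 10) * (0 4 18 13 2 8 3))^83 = ((0 7 4 12 10 15 16 6 18 13 2 11 8 3))^83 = (0 3 8 11 2 13 18 6 16 15 10 12 4 7)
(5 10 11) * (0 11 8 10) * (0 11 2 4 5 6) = (0 2 4 5 11 6)(8 10) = [2, 1, 4, 3, 5, 11, 0, 7, 10, 9, 8, 6]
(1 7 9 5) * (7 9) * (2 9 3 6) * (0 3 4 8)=(0 3 6 2 9 5 1 4 8)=[3, 4, 9, 6, 8, 1, 2, 7, 0, 5]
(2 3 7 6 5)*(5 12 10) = (2 3 7 6 12 10 5) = [0, 1, 3, 7, 4, 2, 12, 6, 8, 9, 5, 11, 10]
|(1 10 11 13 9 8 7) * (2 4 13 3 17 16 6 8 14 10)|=14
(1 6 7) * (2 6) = [0, 2, 6, 3, 4, 5, 7, 1] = (1 2 6 7)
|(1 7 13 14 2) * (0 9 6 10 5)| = 5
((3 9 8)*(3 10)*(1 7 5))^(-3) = (3 9 8 10)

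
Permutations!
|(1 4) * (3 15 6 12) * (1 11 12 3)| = |(1 4 11 12)(3 15 6)| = 12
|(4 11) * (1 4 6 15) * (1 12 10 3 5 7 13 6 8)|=8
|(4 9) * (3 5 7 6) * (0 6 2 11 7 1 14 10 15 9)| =|(0 6 3 5 1 14 10 15 9 4)(2 11 7)| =30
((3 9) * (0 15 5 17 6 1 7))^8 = ((0 15 5 17 6 1 7)(3 9))^8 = (0 15 5 17 6 1 7)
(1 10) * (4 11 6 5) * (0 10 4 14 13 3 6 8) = (0 10 1 4 11 8)(3 6 5 14 13) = [10, 4, 2, 6, 11, 14, 5, 7, 0, 9, 1, 8, 12, 3, 13]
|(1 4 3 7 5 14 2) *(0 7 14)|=15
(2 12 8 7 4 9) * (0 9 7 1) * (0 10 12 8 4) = (0 9 2 8 1 10 12 4 7) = [9, 10, 8, 3, 7, 5, 6, 0, 1, 2, 12, 11, 4]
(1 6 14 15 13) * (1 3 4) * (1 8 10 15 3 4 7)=(1 6 14 3 7)(4 8 10 15 13)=[0, 6, 2, 7, 8, 5, 14, 1, 10, 9, 15, 11, 12, 4, 3, 13]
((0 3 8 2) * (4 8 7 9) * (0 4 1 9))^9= ((0 3 7)(1 9)(2 4 8))^9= (1 9)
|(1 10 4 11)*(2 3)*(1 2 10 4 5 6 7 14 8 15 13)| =13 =|(1 4 11 2 3 10 5 6 7 14 8 15 13)|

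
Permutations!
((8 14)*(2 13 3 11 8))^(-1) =(2 14 8 11 3 13)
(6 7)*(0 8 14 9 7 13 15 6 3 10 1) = (0 8 14 9 7 3 10 1)(6 13 15) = [8, 0, 2, 10, 4, 5, 13, 3, 14, 7, 1, 11, 12, 15, 9, 6]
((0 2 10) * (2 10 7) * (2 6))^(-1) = ((0 10)(2 7 6))^(-1) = (0 10)(2 6 7)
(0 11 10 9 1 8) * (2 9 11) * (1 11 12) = (0 2 9 11 10 12 1 8) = [2, 8, 9, 3, 4, 5, 6, 7, 0, 11, 12, 10, 1]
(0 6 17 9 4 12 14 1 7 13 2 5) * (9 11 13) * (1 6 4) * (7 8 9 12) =(0 4 7 12 14 6 17 11 13 2 5)(1 8 9) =[4, 8, 5, 3, 7, 0, 17, 12, 9, 1, 10, 13, 14, 2, 6, 15, 16, 11]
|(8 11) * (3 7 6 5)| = 4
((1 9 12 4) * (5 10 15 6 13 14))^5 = ((1 9 12 4)(5 10 15 6 13 14))^5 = (1 9 12 4)(5 14 13 6 15 10)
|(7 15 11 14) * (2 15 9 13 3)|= 8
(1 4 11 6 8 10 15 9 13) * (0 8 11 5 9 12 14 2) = [8, 4, 0, 3, 5, 9, 11, 7, 10, 13, 15, 6, 14, 1, 2, 12] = (0 8 10 15 12 14 2)(1 4 5 9 13)(6 11)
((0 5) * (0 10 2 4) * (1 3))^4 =(0 4 2 10 5)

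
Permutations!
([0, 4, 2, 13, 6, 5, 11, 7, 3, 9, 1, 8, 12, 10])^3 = (1 11 13 4 8 10 6 3)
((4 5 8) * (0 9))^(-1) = (0 9)(4 8 5)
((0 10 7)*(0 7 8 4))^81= (0 10 8 4)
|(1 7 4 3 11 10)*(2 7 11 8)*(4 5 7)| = 12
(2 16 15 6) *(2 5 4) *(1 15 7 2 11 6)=(1 15)(2 16 7)(4 11 6 5)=[0, 15, 16, 3, 11, 4, 5, 2, 8, 9, 10, 6, 12, 13, 14, 1, 7]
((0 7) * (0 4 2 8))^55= (8)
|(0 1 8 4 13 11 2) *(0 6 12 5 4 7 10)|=35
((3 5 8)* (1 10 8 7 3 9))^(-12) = ((1 10 8 9)(3 5 7))^(-12) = (10)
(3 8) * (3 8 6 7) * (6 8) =(3 8 6 7) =[0, 1, 2, 8, 4, 5, 7, 3, 6]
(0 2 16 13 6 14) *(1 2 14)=(0 14)(1 2 16 13 6)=[14, 2, 16, 3, 4, 5, 1, 7, 8, 9, 10, 11, 12, 6, 0, 15, 13]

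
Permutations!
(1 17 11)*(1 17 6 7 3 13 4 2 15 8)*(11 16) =[0, 6, 15, 13, 2, 5, 7, 3, 1, 9, 10, 17, 12, 4, 14, 8, 11, 16] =(1 6 7 3 13 4 2 15 8)(11 17 16)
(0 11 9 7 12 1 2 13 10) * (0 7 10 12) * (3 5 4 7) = (0 11 9 10 3 5 4 7)(1 2 13 12) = [11, 2, 13, 5, 7, 4, 6, 0, 8, 10, 3, 9, 1, 12]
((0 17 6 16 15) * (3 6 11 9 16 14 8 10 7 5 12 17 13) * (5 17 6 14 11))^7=((0 13 3 14 8 10 7 17 5 12 6 11 9 16 15))^7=(0 17 15 7 16 10 9 8 11 14 6 3 12 13 5)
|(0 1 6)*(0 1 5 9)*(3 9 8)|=10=|(0 5 8 3 9)(1 6)|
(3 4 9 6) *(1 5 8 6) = [0, 5, 2, 4, 9, 8, 3, 7, 6, 1] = (1 5 8 6 3 4 9)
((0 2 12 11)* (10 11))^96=((0 2 12 10 11))^96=(0 2 12 10 11)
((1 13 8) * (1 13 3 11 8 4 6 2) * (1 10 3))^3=(2 11 4 10 8 6 3 13)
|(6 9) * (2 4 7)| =|(2 4 7)(6 9)| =6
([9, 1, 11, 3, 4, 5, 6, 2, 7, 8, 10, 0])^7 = [9, 1, 11, 3, 4, 5, 6, 2, 7, 8, 10, 0]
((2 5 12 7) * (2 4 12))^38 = (4 7 12)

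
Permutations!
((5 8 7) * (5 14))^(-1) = (5 14 7 8)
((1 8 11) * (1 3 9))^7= (1 11 9 8 3)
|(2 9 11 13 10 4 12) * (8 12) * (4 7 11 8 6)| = 4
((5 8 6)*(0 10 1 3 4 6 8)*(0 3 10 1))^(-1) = ((0 1 10)(3 4 6 5))^(-1) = (0 10 1)(3 5 6 4)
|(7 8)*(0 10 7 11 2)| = 6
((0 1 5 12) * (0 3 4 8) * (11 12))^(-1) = (0 8 4 3 12 11 5 1)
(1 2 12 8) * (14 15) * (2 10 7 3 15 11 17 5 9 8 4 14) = (1 10 7 3 15 2 12 4 14 11 17 5 9 8) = [0, 10, 12, 15, 14, 9, 6, 3, 1, 8, 7, 17, 4, 13, 11, 2, 16, 5]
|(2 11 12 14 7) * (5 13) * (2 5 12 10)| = 15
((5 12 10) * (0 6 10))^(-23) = (0 10 12 6 5)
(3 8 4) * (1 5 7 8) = (1 5 7 8 4 3) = [0, 5, 2, 1, 3, 7, 6, 8, 4]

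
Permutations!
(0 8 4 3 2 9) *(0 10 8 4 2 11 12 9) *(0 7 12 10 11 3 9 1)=[4, 0, 7, 3, 9, 5, 6, 12, 2, 11, 8, 10, 1]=(0 4 9 11 10 8 2 7 12 1)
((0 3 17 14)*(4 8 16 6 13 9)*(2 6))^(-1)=((0 3 17 14)(2 6 13 9 4 8 16))^(-1)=(0 14 17 3)(2 16 8 4 9 13 6)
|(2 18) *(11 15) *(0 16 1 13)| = 4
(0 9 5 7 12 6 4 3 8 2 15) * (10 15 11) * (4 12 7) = (0 9 5 4 3 8 2 11 10 15)(6 12) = [9, 1, 11, 8, 3, 4, 12, 7, 2, 5, 15, 10, 6, 13, 14, 0]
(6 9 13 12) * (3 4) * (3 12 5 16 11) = (3 4 12 6 9 13 5 16 11) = [0, 1, 2, 4, 12, 16, 9, 7, 8, 13, 10, 3, 6, 5, 14, 15, 11]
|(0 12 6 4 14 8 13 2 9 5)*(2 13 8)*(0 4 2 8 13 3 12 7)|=10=|(0 7)(2 9 5 4 14 8 13 3 12 6)|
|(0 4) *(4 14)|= 3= |(0 14 4)|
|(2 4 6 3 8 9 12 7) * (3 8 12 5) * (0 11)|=|(0 11)(2 4 6 8 9 5 3 12 7)|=18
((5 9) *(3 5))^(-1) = (3 9 5)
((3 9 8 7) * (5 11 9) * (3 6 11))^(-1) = (3 5)(6 7 8 9 11)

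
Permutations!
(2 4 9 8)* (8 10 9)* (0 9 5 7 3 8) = (0 9 10 5 7 3 8 2 4) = [9, 1, 4, 8, 0, 7, 6, 3, 2, 10, 5]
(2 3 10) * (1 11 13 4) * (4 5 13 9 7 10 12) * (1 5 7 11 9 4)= (1 9 11 4 5 13 7 10 2 3 12)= [0, 9, 3, 12, 5, 13, 6, 10, 8, 11, 2, 4, 1, 7]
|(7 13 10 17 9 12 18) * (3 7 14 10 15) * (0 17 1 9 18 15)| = 12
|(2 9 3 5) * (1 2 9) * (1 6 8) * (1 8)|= |(1 2 6)(3 5 9)|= 3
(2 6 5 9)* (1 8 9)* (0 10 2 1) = (0 10 2 6 5)(1 8 9) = [10, 8, 6, 3, 4, 0, 5, 7, 9, 1, 2]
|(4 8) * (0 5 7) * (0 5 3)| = |(0 3)(4 8)(5 7)| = 2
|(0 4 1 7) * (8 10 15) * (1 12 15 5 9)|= |(0 4 12 15 8 10 5 9 1 7)|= 10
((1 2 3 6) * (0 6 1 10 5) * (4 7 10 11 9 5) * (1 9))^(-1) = ((0 6 11 1 2 3 9 5)(4 7 10))^(-1) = (0 5 9 3 2 1 11 6)(4 10 7)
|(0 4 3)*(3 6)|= |(0 4 6 3)|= 4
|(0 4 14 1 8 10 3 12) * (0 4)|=7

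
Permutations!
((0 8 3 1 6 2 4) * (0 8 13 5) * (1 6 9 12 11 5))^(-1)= (0 5 11 12 9 1 13)(2 6 3 8 4)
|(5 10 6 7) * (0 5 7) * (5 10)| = 3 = |(0 10 6)|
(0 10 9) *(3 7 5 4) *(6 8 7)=[10, 1, 2, 6, 3, 4, 8, 5, 7, 0, 9]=(0 10 9)(3 6 8 7 5 4)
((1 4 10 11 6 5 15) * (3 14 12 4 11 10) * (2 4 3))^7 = (1 6 15 11 5)(2 4)(3 14 12)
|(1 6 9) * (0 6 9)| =|(0 6)(1 9)| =2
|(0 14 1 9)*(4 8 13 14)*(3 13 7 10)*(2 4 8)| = 18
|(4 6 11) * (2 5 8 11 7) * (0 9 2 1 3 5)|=|(0 9 2)(1 3 5 8 11 4 6 7)|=24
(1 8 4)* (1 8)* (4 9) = (4 8 9) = [0, 1, 2, 3, 8, 5, 6, 7, 9, 4]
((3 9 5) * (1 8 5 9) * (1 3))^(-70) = (9)(1 5 8) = ((9)(1 8 5))^(-70)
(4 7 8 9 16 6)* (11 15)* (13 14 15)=(4 7 8 9 16 6)(11 13 14 15)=[0, 1, 2, 3, 7, 5, 4, 8, 9, 16, 10, 13, 12, 14, 15, 11, 6]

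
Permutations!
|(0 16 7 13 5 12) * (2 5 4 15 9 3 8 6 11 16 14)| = |(0 14 2 5 12)(3 8 6 11 16 7 13 4 15 9)| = 10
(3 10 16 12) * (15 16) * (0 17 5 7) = (0 17 5 7)(3 10 15 16 12) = [17, 1, 2, 10, 4, 7, 6, 0, 8, 9, 15, 11, 3, 13, 14, 16, 12, 5]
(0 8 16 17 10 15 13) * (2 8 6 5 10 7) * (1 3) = (0 6 5 10 15 13)(1 3)(2 8 16 17 7) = [6, 3, 8, 1, 4, 10, 5, 2, 16, 9, 15, 11, 12, 0, 14, 13, 17, 7]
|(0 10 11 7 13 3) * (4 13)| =7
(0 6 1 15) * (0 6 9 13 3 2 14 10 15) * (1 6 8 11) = (0 9 13 3 2 14 10 15 8 11 1) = [9, 0, 14, 2, 4, 5, 6, 7, 11, 13, 15, 1, 12, 3, 10, 8]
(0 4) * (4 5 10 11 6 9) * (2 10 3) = (0 5 3 2 10 11 6 9 4) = [5, 1, 10, 2, 0, 3, 9, 7, 8, 4, 11, 6]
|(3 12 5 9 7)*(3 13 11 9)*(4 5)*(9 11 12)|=7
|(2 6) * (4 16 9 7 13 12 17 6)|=9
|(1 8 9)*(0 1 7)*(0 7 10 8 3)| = 3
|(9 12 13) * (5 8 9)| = 5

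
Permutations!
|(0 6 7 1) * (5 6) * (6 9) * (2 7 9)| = |(0 5 2 7 1)(6 9)| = 10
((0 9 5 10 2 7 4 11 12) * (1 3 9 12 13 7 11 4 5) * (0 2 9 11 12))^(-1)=(1 9 10 5 7 13 11 3)(2 12)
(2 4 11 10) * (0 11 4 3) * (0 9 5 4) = (0 11 10 2 3 9 5 4) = [11, 1, 3, 9, 0, 4, 6, 7, 8, 5, 2, 10]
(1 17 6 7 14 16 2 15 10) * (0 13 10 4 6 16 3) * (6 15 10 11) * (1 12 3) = [13, 17, 10, 0, 15, 5, 7, 14, 8, 9, 12, 6, 3, 11, 1, 4, 2, 16] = (0 13 11 6 7 14 1 17 16 2 10 12 3)(4 15)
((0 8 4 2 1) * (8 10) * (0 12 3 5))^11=((0 10 8 4 2 1 12 3 5))^11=(0 8 2 12 5 10 4 1 3)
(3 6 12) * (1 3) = (1 3 6 12) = [0, 3, 2, 6, 4, 5, 12, 7, 8, 9, 10, 11, 1]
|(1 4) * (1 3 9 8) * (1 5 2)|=7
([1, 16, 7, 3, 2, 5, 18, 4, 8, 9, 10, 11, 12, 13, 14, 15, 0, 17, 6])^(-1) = (0 16 1)(2 4 7)(6 18)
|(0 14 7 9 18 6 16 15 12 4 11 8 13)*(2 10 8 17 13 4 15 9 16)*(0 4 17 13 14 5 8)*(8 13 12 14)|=30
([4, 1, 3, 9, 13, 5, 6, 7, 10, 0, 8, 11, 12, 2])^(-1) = (0 9 3 2 13 4)(8 10)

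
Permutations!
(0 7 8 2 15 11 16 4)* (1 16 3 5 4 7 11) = (0 11 3 5 4)(1 16 7 8 2 15) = [11, 16, 15, 5, 0, 4, 6, 8, 2, 9, 10, 3, 12, 13, 14, 1, 7]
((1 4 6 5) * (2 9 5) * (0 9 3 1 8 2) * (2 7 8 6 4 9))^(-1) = ((0 2 3 1 9 5 6)(7 8))^(-1) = (0 6 5 9 1 3 2)(7 8)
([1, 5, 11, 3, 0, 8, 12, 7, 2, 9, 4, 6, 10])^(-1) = [4, 0, 8, 3, 10, 1, 11, 7, 5, 9, 12, 2, 6]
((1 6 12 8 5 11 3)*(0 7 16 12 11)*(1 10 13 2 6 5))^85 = (0 7 16 12 8 1 5)(2 6 11 3 10 13)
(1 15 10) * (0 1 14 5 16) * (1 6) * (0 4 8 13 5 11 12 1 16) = (0 6 16 4 8 13 5)(1 15 10 14 11 12) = [6, 15, 2, 3, 8, 0, 16, 7, 13, 9, 14, 12, 1, 5, 11, 10, 4]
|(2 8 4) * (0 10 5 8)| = 6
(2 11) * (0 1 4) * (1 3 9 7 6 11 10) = (0 3 9 7 6 11 2 10 1 4) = [3, 4, 10, 9, 0, 5, 11, 6, 8, 7, 1, 2]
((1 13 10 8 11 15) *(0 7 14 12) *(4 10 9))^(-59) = ((0 7 14 12)(1 13 9 4 10 8 11 15))^(-59) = (0 7 14 12)(1 8 9 15 10 13 11 4)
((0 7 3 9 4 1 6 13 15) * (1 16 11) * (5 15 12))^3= ((0 7 3 9 4 16 11 1 6 13 12 5 15))^3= (0 9 11 13 15 3 16 6 5 7 4 1 12)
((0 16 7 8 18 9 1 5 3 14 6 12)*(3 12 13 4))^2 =(0 7 18 1 12 16 8 9 5)(3 6 4 14 13)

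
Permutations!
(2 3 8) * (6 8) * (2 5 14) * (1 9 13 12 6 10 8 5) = (1 9 13 12 6 5 14 2 3 10 8) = [0, 9, 3, 10, 4, 14, 5, 7, 1, 13, 8, 11, 6, 12, 2]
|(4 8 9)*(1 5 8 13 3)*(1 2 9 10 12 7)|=|(1 5 8 10 12 7)(2 9 4 13 3)|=30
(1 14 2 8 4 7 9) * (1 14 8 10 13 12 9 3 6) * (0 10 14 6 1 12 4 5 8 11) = (0 10 13 4 7 3 1 11)(2 14)(5 8)(6 12 9) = [10, 11, 14, 1, 7, 8, 12, 3, 5, 6, 13, 0, 9, 4, 2]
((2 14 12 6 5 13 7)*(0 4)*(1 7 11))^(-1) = (0 4)(1 11 13 5 6 12 14 2 7)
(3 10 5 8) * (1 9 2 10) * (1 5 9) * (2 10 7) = (2 7)(3 5 8)(9 10) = [0, 1, 7, 5, 4, 8, 6, 2, 3, 10, 9]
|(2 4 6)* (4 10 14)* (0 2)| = 6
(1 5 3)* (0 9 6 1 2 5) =(0 9 6 1)(2 5 3) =[9, 0, 5, 2, 4, 3, 1, 7, 8, 6]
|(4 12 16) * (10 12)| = |(4 10 12 16)| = 4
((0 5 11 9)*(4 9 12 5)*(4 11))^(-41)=(0 11 12 5 4 9)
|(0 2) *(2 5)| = 3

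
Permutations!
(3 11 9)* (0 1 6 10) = (0 1 6 10)(3 11 9) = [1, 6, 2, 11, 4, 5, 10, 7, 8, 3, 0, 9]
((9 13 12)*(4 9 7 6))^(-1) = ((4 9 13 12 7 6))^(-1) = (4 6 7 12 13 9)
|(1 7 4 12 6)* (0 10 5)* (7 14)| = 6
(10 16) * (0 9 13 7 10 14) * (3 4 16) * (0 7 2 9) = (2 9 13)(3 4 16 14 7 10) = [0, 1, 9, 4, 16, 5, 6, 10, 8, 13, 3, 11, 12, 2, 7, 15, 14]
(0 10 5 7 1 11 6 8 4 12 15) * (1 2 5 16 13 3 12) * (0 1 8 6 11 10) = [0, 10, 5, 12, 8, 7, 6, 2, 4, 9, 16, 11, 15, 3, 14, 1, 13] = (1 10 16 13 3 12 15)(2 5 7)(4 8)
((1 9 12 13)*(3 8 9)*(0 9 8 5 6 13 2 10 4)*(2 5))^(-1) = (0 4 10 2 3 1 13 6 5 12 9)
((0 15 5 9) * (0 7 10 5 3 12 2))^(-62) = (0 12 15 2 3)(5 7)(9 10)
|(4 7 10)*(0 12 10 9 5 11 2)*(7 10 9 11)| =14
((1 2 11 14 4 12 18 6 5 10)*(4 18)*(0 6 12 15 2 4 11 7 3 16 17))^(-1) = (0 17 16 3 7 2 15 4 1 10 5 6)(11 12 18 14)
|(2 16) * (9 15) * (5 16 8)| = 4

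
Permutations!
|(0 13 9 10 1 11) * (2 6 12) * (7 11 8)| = |(0 13 9 10 1 8 7 11)(2 6 12)| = 24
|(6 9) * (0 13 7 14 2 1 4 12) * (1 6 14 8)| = 28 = |(0 13 7 8 1 4 12)(2 6 9 14)|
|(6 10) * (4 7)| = |(4 7)(6 10)| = 2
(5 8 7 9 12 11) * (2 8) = (2 8 7 9 12 11 5) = [0, 1, 8, 3, 4, 2, 6, 9, 7, 12, 10, 5, 11]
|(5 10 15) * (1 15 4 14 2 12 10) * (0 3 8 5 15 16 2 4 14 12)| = |(0 3 8 5 1 16 2)(4 12 10 14)| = 28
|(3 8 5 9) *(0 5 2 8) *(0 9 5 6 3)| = 4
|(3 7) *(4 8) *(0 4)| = 6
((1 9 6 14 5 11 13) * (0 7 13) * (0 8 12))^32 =((0 7 13 1 9 6 14 5 11 8 12))^32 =(0 12 8 11 5 14 6 9 1 13 7)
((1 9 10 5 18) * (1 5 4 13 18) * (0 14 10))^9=((0 14 10 4 13 18 5 1 9))^9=(18)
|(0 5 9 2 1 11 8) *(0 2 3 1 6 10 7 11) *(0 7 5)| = |(1 7 11 8 2 6 10 5 9 3)| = 10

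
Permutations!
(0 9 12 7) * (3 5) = [9, 1, 2, 5, 4, 3, 6, 0, 8, 12, 10, 11, 7] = (0 9 12 7)(3 5)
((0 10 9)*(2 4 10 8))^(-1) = ((0 8 2 4 10 9))^(-1) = (0 9 10 4 2 8)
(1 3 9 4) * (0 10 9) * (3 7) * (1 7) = [10, 1, 2, 0, 7, 5, 6, 3, 8, 4, 9] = (0 10 9 4 7 3)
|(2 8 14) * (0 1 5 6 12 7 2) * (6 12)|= |(0 1 5 12 7 2 8 14)|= 8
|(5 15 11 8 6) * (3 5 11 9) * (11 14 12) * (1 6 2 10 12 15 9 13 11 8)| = |(1 6 14 15 13 11)(2 10 12 8)(3 5 9)| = 12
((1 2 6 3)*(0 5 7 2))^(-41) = (0 5 7 2 6 3 1)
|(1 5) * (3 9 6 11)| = |(1 5)(3 9 6 11)| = 4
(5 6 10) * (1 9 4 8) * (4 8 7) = [0, 9, 2, 3, 7, 6, 10, 4, 1, 8, 5] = (1 9 8)(4 7)(5 6 10)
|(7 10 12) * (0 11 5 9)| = 12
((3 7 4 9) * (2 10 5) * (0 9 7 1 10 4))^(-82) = (0 7 4 2 5 10 1 3 9)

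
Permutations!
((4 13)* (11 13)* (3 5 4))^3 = ((3 5 4 11 13))^3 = (3 11 5 13 4)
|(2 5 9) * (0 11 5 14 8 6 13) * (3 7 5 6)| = 28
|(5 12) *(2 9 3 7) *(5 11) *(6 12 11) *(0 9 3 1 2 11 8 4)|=10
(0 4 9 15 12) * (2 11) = [4, 1, 11, 3, 9, 5, 6, 7, 8, 15, 10, 2, 0, 13, 14, 12] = (0 4 9 15 12)(2 11)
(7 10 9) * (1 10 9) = [0, 10, 2, 3, 4, 5, 6, 9, 8, 7, 1] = (1 10)(7 9)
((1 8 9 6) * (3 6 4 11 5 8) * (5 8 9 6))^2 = (1 5 4 8)(3 9 11 6) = ((1 3 5 9 4 11 8 6))^2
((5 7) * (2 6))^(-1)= (2 6)(5 7)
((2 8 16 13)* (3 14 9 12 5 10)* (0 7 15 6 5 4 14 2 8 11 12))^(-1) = ((0 7 15 6 5 10 3 2 11 12 4 14 9)(8 16 13))^(-1) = (0 9 14 4 12 11 2 3 10 5 6 15 7)(8 13 16)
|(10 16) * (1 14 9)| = |(1 14 9)(10 16)| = 6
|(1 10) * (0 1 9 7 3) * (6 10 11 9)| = 6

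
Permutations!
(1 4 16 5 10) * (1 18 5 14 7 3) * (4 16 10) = (1 16 14 7 3)(4 10 18 5) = [0, 16, 2, 1, 10, 4, 6, 3, 8, 9, 18, 11, 12, 13, 7, 15, 14, 17, 5]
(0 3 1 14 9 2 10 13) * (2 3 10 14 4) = (0 10 13)(1 4 2 14 9 3) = [10, 4, 14, 1, 2, 5, 6, 7, 8, 3, 13, 11, 12, 0, 9]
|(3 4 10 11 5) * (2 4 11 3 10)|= 4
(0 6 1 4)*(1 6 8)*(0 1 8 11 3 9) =(0 11 3 9)(1 4) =[11, 4, 2, 9, 1, 5, 6, 7, 8, 0, 10, 3]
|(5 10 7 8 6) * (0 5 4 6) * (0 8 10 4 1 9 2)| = |(0 5 4 6 1 9 2)(7 10)| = 14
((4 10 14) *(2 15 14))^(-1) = (2 10 4 14 15)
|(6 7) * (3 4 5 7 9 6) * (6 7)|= 6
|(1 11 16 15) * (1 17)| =|(1 11 16 15 17)| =5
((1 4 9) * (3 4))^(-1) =(1 9 4 3)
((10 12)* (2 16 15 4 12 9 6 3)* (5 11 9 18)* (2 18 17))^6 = (18)(2 17 10 12 4 15 16)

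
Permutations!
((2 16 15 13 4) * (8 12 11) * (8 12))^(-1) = ((2 16 15 13 4)(11 12))^(-1) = (2 4 13 15 16)(11 12)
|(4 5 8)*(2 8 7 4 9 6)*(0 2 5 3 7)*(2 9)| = |(0 9 6 5)(2 8)(3 7 4)| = 12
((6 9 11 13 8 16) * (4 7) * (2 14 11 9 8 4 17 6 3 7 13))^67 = ((2 14 11)(3 7 17 6 8 16)(4 13))^67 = (2 14 11)(3 7 17 6 8 16)(4 13)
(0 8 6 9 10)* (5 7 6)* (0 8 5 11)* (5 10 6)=(0 10 8 11)(5 7)(6 9)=[10, 1, 2, 3, 4, 7, 9, 5, 11, 6, 8, 0]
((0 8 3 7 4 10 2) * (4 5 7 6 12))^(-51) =(0 4 3 2 12 8 10 6)(5 7)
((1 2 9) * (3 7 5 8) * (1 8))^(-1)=(1 5 7 3 8 9 2)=((1 2 9 8 3 7 5))^(-1)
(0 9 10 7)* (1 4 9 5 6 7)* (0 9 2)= (0 5 6 7 9 10 1 4 2)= [5, 4, 0, 3, 2, 6, 7, 9, 8, 10, 1]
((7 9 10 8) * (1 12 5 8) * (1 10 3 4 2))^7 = (1 4 9 8 12 2 3 7 5)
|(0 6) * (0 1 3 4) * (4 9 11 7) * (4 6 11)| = |(0 11 7 6 1 3 9 4)| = 8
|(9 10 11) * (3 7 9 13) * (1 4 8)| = 6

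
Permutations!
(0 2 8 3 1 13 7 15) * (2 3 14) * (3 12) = (0 12 3 1 13 7 15)(2 8 14) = [12, 13, 8, 1, 4, 5, 6, 15, 14, 9, 10, 11, 3, 7, 2, 0]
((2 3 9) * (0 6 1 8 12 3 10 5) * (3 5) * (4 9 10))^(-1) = ((0 6 1 8 12 5)(2 4 9)(3 10))^(-1) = (0 5 12 8 1 6)(2 9 4)(3 10)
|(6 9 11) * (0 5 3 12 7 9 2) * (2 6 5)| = 6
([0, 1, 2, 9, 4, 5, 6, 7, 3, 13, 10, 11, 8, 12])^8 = [0, 1, 2, 12, 4, 5, 6, 7, 13, 8, 10, 11, 9, 3]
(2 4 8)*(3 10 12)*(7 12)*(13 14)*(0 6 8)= (0 6 8 2 4)(3 10 7 12)(13 14)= [6, 1, 4, 10, 0, 5, 8, 12, 2, 9, 7, 11, 3, 14, 13]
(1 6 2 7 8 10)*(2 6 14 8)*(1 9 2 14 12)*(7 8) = (1 12)(2 8 10 9)(7 14) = [0, 12, 8, 3, 4, 5, 6, 14, 10, 2, 9, 11, 1, 13, 7]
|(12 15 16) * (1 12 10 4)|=6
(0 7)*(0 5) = (0 7 5) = [7, 1, 2, 3, 4, 0, 6, 5]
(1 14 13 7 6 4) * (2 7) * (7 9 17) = (1 14 13 2 9 17 7 6 4) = [0, 14, 9, 3, 1, 5, 4, 6, 8, 17, 10, 11, 12, 2, 13, 15, 16, 7]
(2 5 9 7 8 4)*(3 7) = (2 5 9 3 7 8 4) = [0, 1, 5, 7, 2, 9, 6, 8, 4, 3]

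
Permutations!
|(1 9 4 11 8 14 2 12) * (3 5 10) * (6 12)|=9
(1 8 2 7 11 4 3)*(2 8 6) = [0, 6, 7, 1, 3, 5, 2, 11, 8, 9, 10, 4] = (1 6 2 7 11 4 3)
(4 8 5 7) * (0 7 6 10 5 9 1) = (0 7 4 8 9 1)(5 6 10) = [7, 0, 2, 3, 8, 6, 10, 4, 9, 1, 5]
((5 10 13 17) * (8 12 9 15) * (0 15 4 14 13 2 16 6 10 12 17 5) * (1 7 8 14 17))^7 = ((0 15 14 13 5 12 9 4 17)(1 7 8)(2 16 6 10))^7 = (0 4 12 13 15 17 9 5 14)(1 7 8)(2 10 6 16)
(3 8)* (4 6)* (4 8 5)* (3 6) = (3 5 4)(6 8) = [0, 1, 2, 5, 3, 4, 8, 7, 6]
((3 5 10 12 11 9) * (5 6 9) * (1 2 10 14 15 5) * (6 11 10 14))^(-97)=(1 14 5 9 11 2 15 6 3)(10 12)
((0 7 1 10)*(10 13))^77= (0 1 10 7 13)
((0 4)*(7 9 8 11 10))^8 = ((0 4)(7 9 8 11 10))^8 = (7 11 9 10 8)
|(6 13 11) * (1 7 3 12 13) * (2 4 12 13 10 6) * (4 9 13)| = 28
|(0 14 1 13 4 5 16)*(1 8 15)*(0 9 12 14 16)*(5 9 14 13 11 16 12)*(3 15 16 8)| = 42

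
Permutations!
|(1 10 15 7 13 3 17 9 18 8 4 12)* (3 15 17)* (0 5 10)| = |(0 5 10 17 9 18 8 4 12 1)(7 13 15)| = 30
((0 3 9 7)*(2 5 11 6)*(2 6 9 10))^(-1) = (0 7 9 11 5 2 10 3)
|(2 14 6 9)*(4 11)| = |(2 14 6 9)(4 11)| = 4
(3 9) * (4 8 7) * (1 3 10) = (1 3 9 10)(4 8 7) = [0, 3, 2, 9, 8, 5, 6, 4, 7, 10, 1]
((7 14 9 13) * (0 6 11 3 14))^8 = ((0 6 11 3 14 9 13 7))^8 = (14)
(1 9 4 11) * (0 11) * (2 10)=[11, 9, 10, 3, 0, 5, 6, 7, 8, 4, 2, 1]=(0 11 1 9 4)(2 10)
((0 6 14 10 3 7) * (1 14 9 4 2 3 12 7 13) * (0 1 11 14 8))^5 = ((0 6 9 4 2 3 13 11 14 10 12 7 1 8))^5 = (0 3 12 6 13 7 9 11 1 4 14 8 2 10)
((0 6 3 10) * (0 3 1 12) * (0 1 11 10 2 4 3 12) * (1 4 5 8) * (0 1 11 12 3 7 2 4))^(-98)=(0 6 12)(2 4 10 8)(3 11 5 7)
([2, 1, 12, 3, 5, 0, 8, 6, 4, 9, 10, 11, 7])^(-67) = (0 8 12 5 6 2 4 7)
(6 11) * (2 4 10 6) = [0, 1, 4, 3, 10, 5, 11, 7, 8, 9, 6, 2] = (2 4 10 6 11)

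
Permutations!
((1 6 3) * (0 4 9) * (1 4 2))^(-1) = ((0 2 1 6 3 4 9))^(-1) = (0 9 4 3 6 1 2)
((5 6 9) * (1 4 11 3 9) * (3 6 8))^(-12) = ((1 4 11 6)(3 9 5 8))^(-12) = (11)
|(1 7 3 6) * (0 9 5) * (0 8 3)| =|(0 9 5 8 3 6 1 7)| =8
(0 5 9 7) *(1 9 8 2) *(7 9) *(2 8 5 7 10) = (0 7)(1 10 2) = [7, 10, 1, 3, 4, 5, 6, 0, 8, 9, 2]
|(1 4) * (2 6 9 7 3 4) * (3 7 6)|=4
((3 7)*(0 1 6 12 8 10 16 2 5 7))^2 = (0 6 8 16 5 3 1 12 10 2 7)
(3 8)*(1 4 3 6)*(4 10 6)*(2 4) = (1 10 6)(2 4 3 8) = [0, 10, 4, 8, 3, 5, 1, 7, 2, 9, 6]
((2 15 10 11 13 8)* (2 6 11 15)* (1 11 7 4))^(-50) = (15)(1 4 7 6 8 13 11)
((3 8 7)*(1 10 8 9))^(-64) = ((1 10 8 7 3 9))^(-64) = (1 8 3)(7 9 10)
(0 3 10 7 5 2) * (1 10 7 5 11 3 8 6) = (0 8 6 1 10 5 2)(3 7 11) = [8, 10, 0, 7, 4, 2, 1, 11, 6, 9, 5, 3]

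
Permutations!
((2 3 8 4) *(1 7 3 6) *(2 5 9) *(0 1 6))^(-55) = (0 2 9 5 4 8 3 7 1)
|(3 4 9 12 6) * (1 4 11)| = 7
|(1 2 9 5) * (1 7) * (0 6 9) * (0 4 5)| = |(0 6 9)(1 2 4 5 7)| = 15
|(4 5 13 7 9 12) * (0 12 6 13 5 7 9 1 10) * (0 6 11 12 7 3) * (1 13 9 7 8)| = |(0 8 1 10 6 9 11 12 4 3)(7 13)| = 10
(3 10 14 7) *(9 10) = (3 9 10 14 7) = [0, 1, 2, 9, 4, 5, 6, 3, 8, 10, 14, 11, 12, 13, 7]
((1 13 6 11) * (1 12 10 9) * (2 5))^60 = (1 12 13 10 6 9 11)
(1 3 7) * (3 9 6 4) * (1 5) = [0, 9, 2, 7, 3, 1, 4, 5, 8, 6] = (1 9 6 4 3 7 5)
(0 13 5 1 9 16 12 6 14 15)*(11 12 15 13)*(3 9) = (0 11 12 6 14 13 5 1 3 9 16 15) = [11, 3, 2, 9, 4, 1, 14, 7, 8, 16, 10, 12, 6, 5, 13, 0, 15]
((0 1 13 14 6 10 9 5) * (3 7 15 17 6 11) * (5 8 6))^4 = (0 11 17 13 7)(1 3 5 14 15)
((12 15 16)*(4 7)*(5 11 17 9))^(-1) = (4 7)(5 9 17 11)(12 16 15)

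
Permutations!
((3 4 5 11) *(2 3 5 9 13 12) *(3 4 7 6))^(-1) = (2 12 13 9 4)(3 6 7)(5 11)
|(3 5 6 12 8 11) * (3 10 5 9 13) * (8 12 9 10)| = 6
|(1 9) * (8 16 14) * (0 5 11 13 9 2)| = |(0 5 11 13 9 1 2)(8 16 14)| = 21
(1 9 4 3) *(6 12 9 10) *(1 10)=(3 10 6 12 9 4)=[0, 1, 2, 10, 3, 5, 12, 7, 8, 4, 6, 11, 9]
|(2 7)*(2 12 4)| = 4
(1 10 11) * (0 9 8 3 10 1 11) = (11)(0 9 8 3 10) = [9, 1, 2, 10, 4, 5, 6, 7, 3, 8, 0, 11]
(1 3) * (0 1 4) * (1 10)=(0 10 1 3 4)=[10, 3, 2, 4, 0, 5, 6, 7, 8, 9, 1]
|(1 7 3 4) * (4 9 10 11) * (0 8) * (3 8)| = |(0 3 9 10 11 4 1 7 8)| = 9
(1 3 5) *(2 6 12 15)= (1 3 5)(2 6 12 15)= [0, 3, 6, 5, 4, 1, 12, 7, 8, 9, 10, 11, 15, 13, 14, 2]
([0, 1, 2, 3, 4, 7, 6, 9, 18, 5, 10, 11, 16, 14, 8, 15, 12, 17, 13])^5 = (5 9 7)(8 18 13 14)(12 16)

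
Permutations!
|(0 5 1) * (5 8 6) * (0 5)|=|(0 8 6)(1 5)|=6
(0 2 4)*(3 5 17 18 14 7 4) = (0 2 3 5 17 18 14 7 4) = [2, 1, 3, 5, 0, 17, 6, 4, 8, 9, 10, 11, 12, 13, 7, 15, 16, 18, 14]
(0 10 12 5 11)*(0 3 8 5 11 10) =(3 8 5 10 12 11) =[0, 1, 2, 8, 4, 10, 6, 7, 5, 9, 12, 3, 11]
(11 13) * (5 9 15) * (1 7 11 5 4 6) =[0, 7, 2, 3, 6, 9, 1, 11, 8, 15, 10, 13, 12, 5, 14, 4] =(1 7 11 13 5 9 15 4 6)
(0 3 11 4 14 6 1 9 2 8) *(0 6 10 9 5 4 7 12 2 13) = [3, 5, 8, 11, 14, 4, 1, 12, 6, 13, 9, 7, 2, 0, 10] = (0 3 11 7 12 2 8 6 1 5 4 14 10 9 13)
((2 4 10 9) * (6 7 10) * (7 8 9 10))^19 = (10)(2 9 8 6 4) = ((10)(2 4 6 8 9))^19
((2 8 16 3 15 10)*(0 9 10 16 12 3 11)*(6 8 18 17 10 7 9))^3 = (0 12 16 6 3 11 8 15)(2 10 17 18)(7 9)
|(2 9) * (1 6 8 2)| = |(1 6 8 2 9)| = 5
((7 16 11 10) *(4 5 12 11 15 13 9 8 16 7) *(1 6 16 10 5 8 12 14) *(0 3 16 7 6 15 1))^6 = (0 9 3 12 16 11 1 5 15 14 13)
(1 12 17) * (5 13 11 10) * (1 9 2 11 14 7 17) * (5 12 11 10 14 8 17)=(1 11 14 7 5 13 8 17 9 2 10 12)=[0, 11, 10, 3, 4, 13, 6, 5, 17, 2, 12, 14, 1, 8, 7, 15, 16, 9]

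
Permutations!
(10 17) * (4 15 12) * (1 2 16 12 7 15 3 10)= [0, 2, 16, 10, 3, 5, 6, 15, 8, 9, 17, 11, 4, 13, 14, 7, 12, 1]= (1 2 16 12 4 3 10 17)(7 15)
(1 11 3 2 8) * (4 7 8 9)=[0, 11, 9, 2, 7, 5, 6, 8, 1, 4, 10, 3]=(1 11 3 2 9 4 7 8)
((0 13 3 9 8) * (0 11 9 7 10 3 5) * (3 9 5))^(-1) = ((0 13 3 7 10 9 8 11 5))^(-1) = (0 5 11 8 9 10 7 3 13)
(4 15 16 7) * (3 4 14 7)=(3 4 15 16)(7 14)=[0, 1, 2, 4, 15, 5, 6, 14, 8, 9, 10, 11, 12, 13, 7, 16, 3]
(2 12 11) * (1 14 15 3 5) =[0, 14, 12, 5, 4, 1, 6, 7, 8, 9, 10, 2, 11, 13, 15, 3] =(1 14 15 3 5)(2 12 11)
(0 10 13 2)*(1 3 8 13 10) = (0 1 3 8 13 2) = [1, 3, 0, 8, 4, 5, 6, 7, 13, 9, 10, 11, 12, 2]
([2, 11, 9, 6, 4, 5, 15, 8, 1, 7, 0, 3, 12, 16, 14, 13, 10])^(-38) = (0 2 9 7 8 1 11 3 6 15 13 16 10)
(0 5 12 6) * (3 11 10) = (0 5 12 6)(3 11 10) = [5, 1, 2, 11, 4, 12, 0, 7, 8, 9, 3, 10, 6]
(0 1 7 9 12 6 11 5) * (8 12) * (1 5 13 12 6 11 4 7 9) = [5, 9, 2, 3, 7, 0, 4, 1, 6, 8, 10, 13, 11, 12] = (0 5)(1 9 8 6 4 7)(11 13 12)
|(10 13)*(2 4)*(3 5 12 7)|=4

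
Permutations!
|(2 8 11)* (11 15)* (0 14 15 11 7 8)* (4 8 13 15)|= 6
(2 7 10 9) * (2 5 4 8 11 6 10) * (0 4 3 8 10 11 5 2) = [4, 1, 7, 8, 10, 3, 11, 0, 5, 2, 9, 6] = (0 4 10 9 2 7)(3 8 5)(6 11)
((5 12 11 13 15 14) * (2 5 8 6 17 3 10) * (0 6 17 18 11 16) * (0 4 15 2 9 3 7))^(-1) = (0 7 17 8 14 15 4 16 12 5 2 13 11 18 6)(3 9 10)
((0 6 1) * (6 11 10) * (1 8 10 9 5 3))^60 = ((0 11 9 5 3 1)(6 8 10))^60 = (11)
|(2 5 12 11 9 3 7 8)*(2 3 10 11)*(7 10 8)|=|(2 5 12)(3 10 11 9 8)|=15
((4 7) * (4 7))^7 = (7)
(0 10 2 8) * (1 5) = [10, 5, 8, 3, 4, 1, 6, 7, 0, 9, 2] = (0 10 2 8)(1 5)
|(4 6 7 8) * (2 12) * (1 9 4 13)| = |(1 9 4 6 7 8 13)(2 12)| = 14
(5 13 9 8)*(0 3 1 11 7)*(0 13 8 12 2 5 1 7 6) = (0 3 7 13 9 12 2 5 8 1 11 6) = [3, 11, 5, 7, 4, 8, 0, 13, 1, 12, 10, 6, 2, 9]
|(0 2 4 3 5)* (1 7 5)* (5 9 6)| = 9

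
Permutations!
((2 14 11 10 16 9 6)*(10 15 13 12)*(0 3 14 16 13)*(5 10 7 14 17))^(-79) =((0 3 17 5 10 13 12 7 14 11 15)(2 16 9 6))^(-79) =(0 11 7 13 5 3 15 14 12 10 17)(2 16 9 6)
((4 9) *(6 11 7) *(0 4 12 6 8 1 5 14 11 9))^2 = (1 14 7)(5 11 8)(6 12 9)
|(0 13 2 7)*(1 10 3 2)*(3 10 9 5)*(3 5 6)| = 8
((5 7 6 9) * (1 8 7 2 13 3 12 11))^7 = (1 13 6 11 2 7 12 5 8 3 9)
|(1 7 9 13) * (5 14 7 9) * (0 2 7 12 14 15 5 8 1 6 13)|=|(0 2 7 8 1 9)(5 15)(6 13)(12 14)|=6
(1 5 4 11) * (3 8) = (1 5 4 11)(3 8) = [0, 5, 2, 8, 11, 4, 6, 7, 3, 9, 10, 1]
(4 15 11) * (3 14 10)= (3 14 10)(4 15 11)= [0, 1, 2, 14, 15, 5, 6, 7, 8, 9, 3, 4, 12, 13, 10, 11]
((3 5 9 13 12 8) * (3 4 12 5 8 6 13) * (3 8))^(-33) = ((4 12 6 13 5 9 8))^(-33) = (4 6 5 8 12 13 9)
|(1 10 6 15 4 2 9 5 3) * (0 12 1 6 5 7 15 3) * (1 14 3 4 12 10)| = 9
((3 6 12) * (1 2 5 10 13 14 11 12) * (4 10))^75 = (1 3 11 13 4 2 6 12 14 10 5)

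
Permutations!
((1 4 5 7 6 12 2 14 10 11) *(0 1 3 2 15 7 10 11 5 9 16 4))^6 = (16)(2 11)(3 14)(6 15)(7 12)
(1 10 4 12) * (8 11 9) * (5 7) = (1 10 4 12)(5 7)(8 11 9) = [0, 10, 2, 3, 12, 7, 6, 5, 11, 8, 4, 9, 1]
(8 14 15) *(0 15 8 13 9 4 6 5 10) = (0 15 13 9 4 6 5 10)(8 14) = [15, 1, 2, 3, 6, 10, 5, 7, 14, 4, 0, 11, 12, 9, 8, 13]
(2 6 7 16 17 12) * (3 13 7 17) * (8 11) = (2 6 17 12)(3 13 7 16)(8 11) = [0, 1, 6, 13, 4, 5, 17, 16, 11, 9, 10, 8, 2, 7, 14, 15, 3, 12]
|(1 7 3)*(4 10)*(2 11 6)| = 6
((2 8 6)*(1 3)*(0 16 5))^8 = ((0 16 5)(1 3)(2 8 6))^8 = (0 5 16)(2 6 8)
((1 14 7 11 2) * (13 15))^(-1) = ((1 14 7 11 2)(13 15))^(-1) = (1 2 11 7 14)(13 15)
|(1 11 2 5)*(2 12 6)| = 6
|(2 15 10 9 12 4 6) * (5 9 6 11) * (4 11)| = |(2 15 10 6)(5 9 12 11)| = 4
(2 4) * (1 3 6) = (1 3 6)(2 4) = [0, 3, 4, 6, 2, 5, 1]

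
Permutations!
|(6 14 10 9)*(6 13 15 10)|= 4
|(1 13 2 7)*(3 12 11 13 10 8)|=|(1 10 8 3 12 11 13 2 7)|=9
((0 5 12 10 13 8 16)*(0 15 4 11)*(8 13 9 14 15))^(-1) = ((0 5 12 10 9 14 15 4 11)(8 16))^(-1) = (0 11 4 15 14 9 10 12 5)(8 16)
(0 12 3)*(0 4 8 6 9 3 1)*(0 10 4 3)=(0 12 1 10 4 8 6 9)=[12, 10, 2, 3, 8, 5, 9, 7, 6, 0, 4, 11, 1]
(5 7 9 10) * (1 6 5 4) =(1 6 5 7 9 10 4) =[0, 6, 2, 3, 1, 7, 5, 9, 8, 10, 4]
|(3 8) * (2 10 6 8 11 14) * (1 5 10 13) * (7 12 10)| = |(1 5 7 12 10 6 8 3 11 14 2 13)| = 12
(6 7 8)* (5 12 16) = (5 12 16)(6 7 8) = [0, 1, 2, 3, 4, 12, 7, 8, 6, 9, 10, 11, 16, 13, 14, 15, 5]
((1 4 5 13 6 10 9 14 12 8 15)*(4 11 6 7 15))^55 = ((1 11 6 10 9 14 12 8 4 5 13 7 15))^55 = (1 10 12 5 15 6 14 4 7 11 9 8 13)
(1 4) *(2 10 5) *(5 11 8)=(1 4)(2 10 11 8 5)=[0, 4, 10, 3, 1, 2, 6, 7, 5, 9, 11, 8]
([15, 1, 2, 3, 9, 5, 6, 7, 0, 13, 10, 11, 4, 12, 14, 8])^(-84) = (15)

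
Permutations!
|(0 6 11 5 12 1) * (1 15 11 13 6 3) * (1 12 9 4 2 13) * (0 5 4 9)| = |(0 3 12 15 11 4 2 13 6 1 5)| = 11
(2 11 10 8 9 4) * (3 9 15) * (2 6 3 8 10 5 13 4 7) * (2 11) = (3 9 7 11 5 13 4 6)(8 15) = [0, 1, 2, 9, 6, 13, 3, 11, 15, 7, 10, 5, 12, 4, 14, 8]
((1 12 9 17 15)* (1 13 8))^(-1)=((1 12 9 17 15 13 8))^(-1)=(1 8 13 15 17 9 12)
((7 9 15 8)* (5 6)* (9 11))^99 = ((5 6)(7 11 9 15 8))^99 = (5 6)(7 8 15 9 11)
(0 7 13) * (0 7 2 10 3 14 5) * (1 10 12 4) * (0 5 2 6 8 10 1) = [6, 1, 12, 14, 0, 5, 8, 13, 10, 9, 3, 11, 4, 7, 2] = (0 6 8 10 3 14 2 12 4)(7 13)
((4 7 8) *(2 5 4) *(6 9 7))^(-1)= ((2 5 4 6 9 7 8))^(-1)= (2 8 7 9 6 4 5)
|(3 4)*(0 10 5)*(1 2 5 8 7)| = |(0 10 8 7 1 2 5)(3 4)| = 14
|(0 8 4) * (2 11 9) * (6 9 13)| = |(0 8 4)(2 11 13 6 9)| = 15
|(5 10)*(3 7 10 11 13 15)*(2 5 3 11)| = 6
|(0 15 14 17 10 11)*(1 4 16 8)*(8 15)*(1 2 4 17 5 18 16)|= 40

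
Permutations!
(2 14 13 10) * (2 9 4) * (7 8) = (2 14 13 10 9 4)(7 8) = [0, 1, 14, 3, 2, 5, 6, 8, 7, 4, 9, 11, 12, 10, 13]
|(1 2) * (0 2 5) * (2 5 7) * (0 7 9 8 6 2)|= |(0 5 7)(1 9 8 6 2)|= 15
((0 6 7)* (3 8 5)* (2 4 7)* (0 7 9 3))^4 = (0 9)(2 8)(3 6)(4 5)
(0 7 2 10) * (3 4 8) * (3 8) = [7, 1, 10, 4, 3, 5, 6, 2, 8, 9, 0] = (0 7 2 10)(3 4)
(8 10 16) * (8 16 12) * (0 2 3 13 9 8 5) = [2, 1, 3, 13, 4, 0, 6, 7, 10, 8, 12, 11, 5, 9, 14, 15, 16] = (16)(0 2 3 13 9 8 10 12 5)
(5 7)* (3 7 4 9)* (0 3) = [3, 1, 2, 7, 9, 4, 6, 5, 8, 0] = (0 3 7 5 4 9)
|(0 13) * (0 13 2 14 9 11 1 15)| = |(0 2 14 9 11 1 15)| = 7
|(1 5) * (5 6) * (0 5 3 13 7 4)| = 8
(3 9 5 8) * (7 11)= (3 9 5 8)(7 11)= [0, 1, 2, 9, 4, 8, 6, 11, 3, 5, 10, 7]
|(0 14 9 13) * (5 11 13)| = |(0 14 9 5 11 13)| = 6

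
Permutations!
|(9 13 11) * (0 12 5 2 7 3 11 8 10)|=|(0 12 5 2 7 3 11 9 13 8 10)|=11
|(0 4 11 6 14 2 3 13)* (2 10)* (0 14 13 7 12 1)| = 12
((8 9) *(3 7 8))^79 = (3 9 8 7)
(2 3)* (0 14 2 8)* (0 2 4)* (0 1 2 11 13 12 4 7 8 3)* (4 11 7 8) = (0 14 8 7 4 1 2)(11 13 12) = [14, 2, 0, 3, 1, 5, 6, 4, 7, 9, 10, 13, 11, 12, 8]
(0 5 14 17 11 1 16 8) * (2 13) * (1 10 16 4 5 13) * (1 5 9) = (0 13 2 5 14 17 11 10 16 8)(1 4 9) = [13, 4, 5, 3, 9, 14, 6, 7, 0, 1, 16, 10, 12, 2, 17, 15, 8, 11]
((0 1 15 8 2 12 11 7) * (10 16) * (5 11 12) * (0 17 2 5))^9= ((0 1 15 8 5 11 7 17 2)(10 16))^9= (17)(10 16)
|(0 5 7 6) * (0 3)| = |(0 5 7 6 3)| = 5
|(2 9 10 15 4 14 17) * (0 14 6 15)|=6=|(0 14 17 2 9 10)(4 6 15)|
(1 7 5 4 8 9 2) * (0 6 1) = (0 6 1 7 5 4 8 9 2) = [6, 7, 0, 3, 8, 4, 1, 5, 9, 2]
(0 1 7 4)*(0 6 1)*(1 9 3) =(1 7 4 6 9 3) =[0, 7, 2, 1, 6, 5, 9, 4, 8, 3]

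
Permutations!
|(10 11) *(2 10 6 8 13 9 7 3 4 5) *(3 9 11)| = 20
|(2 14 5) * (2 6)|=4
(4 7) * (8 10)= [0, 1, 2, 3, 7, 5, 6, 4, 10, 9, 8]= (4 7)(8 10)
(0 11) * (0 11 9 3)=(11)(0 9 3)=[9, 1, 2, 0, 4, 5, 6, 7, 8, 3, 10, 11]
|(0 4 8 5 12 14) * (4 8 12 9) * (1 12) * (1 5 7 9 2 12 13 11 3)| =|(0 8 7 9 4 5 2 12 14)(1 13 11 3)| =36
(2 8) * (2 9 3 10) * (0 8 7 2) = (0 8 9 3 10)(2 7) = [8, 1, 7, 10, 4, 5, 6, 2, 9, 3, 0]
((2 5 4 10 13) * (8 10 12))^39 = (2 8 5 10 4 13 12)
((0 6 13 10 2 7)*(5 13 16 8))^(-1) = (0 7 2 10 13 5 8 16 6)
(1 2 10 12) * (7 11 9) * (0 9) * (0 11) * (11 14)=[9, 2, 10, 3, 4, 5, 6, 0, 8, 7, 12, 14, 1, 13, 11]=(0 9 7)(1 2 10 12)(11 14)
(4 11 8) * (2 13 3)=[0, 1, 13, 2, 11, 5, 6, 7, 4, 9, 10, 8, 12, 3]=(2 13 3)(4 11 8)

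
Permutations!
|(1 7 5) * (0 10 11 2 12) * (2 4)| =|(0 10 11 4 2 12)(1 7 5)| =6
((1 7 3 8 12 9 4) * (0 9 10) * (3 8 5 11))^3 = ((0 9 4 1 7 8 12 10)(3 5 11))^3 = (0 1 12 9 7 10 4 8)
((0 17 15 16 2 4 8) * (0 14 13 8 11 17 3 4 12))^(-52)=(0 4 17 16 12 3 11 15 2)(8 13 14)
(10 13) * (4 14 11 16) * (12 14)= (4 12 14 11 16)(10 13)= [0, 1, 2, 3, 12, 5, 6, 7, 8, 9, 13, 16, 14, 10, 11, 15, 4]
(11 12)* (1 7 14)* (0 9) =(0 9)(1 7 14)(11 12) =[9, 7, 2, 3, 4, 5, 6, 14, 8, 0, 10, 12, 11, 13, 1]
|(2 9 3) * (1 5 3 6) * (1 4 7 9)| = |(1 5 3 2)(4 7 9 6)| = 4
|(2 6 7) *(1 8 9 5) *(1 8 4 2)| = |(1 4 2 6 7)(5 8 9)| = 15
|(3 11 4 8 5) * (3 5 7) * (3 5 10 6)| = |(3 11 4 8 7 5 10 6)| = 8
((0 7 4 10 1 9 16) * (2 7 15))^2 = ((0 15 2 7 4 10 1 9 16))^2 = (0 2 4 1 16 15 7 10 9)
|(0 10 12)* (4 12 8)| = 5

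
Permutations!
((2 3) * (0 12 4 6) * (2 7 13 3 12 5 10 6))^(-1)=(0 6 10 5)(2 4 12)(3 13 7)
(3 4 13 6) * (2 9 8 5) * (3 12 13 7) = (2 9 8 5)(3 4 7)(6 12 13) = [0, 1, 9, 4, 7, 2, 12, 3, 5, 8, 10, 11, 13, 6]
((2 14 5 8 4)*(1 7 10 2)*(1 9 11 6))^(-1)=((1 7 10 2 14 5 8 4 9 11 6))^(-1)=(1 6 11 9 4 8 5 14 2 10 7)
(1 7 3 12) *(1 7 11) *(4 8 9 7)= (1 11)(3 12 4 8 9 7)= [0, 11, 2, 12, 8, 5, 6, 3, 9, 7, 10, 1, 4]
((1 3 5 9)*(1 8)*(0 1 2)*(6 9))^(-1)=(0 2 8 9 6 5 3 1)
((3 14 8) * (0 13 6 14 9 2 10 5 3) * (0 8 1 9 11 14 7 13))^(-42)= (1 11 5 2)(3 10 9 14)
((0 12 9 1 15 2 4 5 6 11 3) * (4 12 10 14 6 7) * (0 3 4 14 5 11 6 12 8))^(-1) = (0 8 2 15 1 9 12 14 7 5 10)(4 11)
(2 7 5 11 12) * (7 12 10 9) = (2 12)(5 11 10 9 7) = [0, 1, 12, 3, 4, 11, 6, 5, 8, 7, 9, 10, 2]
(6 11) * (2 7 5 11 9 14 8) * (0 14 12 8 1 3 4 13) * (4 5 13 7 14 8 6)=(0 8 2 14 1 3 5 11 4 7 13)(6 9 12)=[8, 3, 14, 5, 7, 11, 9, 13, 2, 12, 10, 4, 6, 0, 1]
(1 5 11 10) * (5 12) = (1 12 5 11 10) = [0, 12, 2, 3, 4, 11, 6, 7, 8, 9, 1, 10, 5]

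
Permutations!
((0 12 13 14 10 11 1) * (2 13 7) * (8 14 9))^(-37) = ((0 12 7 2 13 9 8 14 10 11 1))^(-37) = (0 14 2 1 8 7 11 9 12 10 13)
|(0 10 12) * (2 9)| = |(0 10 12)(2 9)| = 6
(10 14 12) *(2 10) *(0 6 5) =[6, 1, 10, 3, 4, 0, 5, 7, 8, 9, 14, 11, 2, 13, 12] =(0 6 5)(2 10 14 12)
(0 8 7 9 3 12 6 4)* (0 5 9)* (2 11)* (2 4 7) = [8, 1, 11, 12, 5, 9, 7, 0, 2, 3, 10, 4, 6] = (0 8 2 11 4 5 9 3 12 6 7)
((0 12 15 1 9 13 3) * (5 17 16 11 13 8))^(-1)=((0 12 15 1 9 8 5 17 16 11 13 3))^(-1)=(0 3 13 11 16 17 5 8 9 1 15 12)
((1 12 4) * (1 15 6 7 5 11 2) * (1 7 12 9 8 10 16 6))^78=(1 12 10)(2 5)(4 16 9)(6 8 15)(7 11)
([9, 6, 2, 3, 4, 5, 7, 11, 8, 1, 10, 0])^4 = [7, 0, 2, 3, 4, 5, 9, 1, 8, 11, 10, 6]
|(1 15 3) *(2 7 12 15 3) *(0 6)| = |(0 6)(1 3)(2 7 12 15)| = 4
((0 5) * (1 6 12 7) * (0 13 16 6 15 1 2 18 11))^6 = (0 7 13 18 6)(2 16 11 12 5)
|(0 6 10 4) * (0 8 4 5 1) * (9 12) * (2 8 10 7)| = |(0 6 7 2 8 4 10 5 1)(9 12)| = 18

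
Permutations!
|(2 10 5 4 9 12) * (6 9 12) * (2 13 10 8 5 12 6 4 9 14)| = |(2 8 5 9 4 6 14)(10 12 13)| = 21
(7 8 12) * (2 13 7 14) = (2 13 7 8 12 14) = [0, 1, 13, 3, 4, 5, 6, 8, 12, 9, 10, 11, 14, 7, 2]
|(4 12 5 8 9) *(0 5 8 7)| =|(0 5 7)(4 12 8 9)| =12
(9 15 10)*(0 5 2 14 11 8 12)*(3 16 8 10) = (0 5 2 14 11 10 9 15 3 16 8 12) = [5, 1, 14, 16, 4, 2, 6, 7, 12, 15, 9, 10, 0, 13, 11, 3, 8]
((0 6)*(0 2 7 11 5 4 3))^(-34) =(0 4 11 2)(3 5 7 6)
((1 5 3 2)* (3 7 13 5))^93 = (13)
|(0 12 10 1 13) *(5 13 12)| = 3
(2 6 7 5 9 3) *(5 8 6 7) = (2 7 8 6 5 9 3) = [0, 1, 7, 2, 4, 9, 5, 8, 6, 3]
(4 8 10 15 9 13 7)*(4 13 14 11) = (4 8 10 15 9 14 11)(7 13) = [0, 1, 2, 3, 8, 5, 6, 13, 10, 14, 15, 4, 12, 7, 11, 9]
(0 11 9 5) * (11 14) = (0 14 11 9 5) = [14, 1, 2, 3, 4, 0, 6, 7, 8, 5, 10, 9, 12, 13, 11]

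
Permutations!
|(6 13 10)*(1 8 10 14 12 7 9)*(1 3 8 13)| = |(1 13 14 12 7 9 3 8 10 6)| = 10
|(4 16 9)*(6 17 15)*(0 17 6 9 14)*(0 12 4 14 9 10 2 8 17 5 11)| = 15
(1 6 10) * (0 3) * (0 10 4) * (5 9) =(0 3 10 1 6 4)(5 9) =[3, 6, 2, 10, 0, 9, 4, 7, 8, 5, 1]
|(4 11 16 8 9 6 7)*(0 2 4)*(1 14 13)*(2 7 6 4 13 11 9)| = 14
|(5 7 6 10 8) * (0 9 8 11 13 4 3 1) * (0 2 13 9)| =|(1 2 13 4 3)(5 7 6 10 11 9 8)| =35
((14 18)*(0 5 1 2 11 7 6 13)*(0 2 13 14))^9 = (0 18 14 6 7 11 2 13 1 5)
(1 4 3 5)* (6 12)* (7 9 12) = (1 4 3 5)(6 7 9 12) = [0, 4, 2, 5, 3, 1, 7, 9, 8, 12, 10, 11, 6]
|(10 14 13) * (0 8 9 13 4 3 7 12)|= 10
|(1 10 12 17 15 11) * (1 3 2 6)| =9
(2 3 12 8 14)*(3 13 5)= (2 13 5 3 12 8 14)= [0, 1, 13, 12, 4, 3, 6, 7, 14, 9, 10, 11, 8, 5, 2]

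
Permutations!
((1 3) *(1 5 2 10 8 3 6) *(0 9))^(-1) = (0 9)(1 6)(2 5 3 8 10)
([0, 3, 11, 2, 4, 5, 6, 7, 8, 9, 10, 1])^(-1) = [0, 11, 3, 1, 4, 5, 6, 7, 8, 9, 10, 2]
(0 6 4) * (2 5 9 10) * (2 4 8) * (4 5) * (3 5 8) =[6, 1, 4, 5, 0, 9, 3, 7, 2, 10, 8] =(0 6 3 5 9 10 8 2 4)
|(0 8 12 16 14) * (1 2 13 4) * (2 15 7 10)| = |(0 8 12 16 14)(1 15 7 10 2 13 4)| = 35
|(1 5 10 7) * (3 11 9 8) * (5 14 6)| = 12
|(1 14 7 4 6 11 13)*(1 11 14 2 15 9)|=4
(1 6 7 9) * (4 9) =(1 6 7 4 9) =[0, 6, 2, 3, 9, 5, 7, 4, 8, 1]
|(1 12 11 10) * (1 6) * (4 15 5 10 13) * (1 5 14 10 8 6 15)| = 15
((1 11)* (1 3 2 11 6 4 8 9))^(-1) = (1 9 8 4 6)(2 3 11)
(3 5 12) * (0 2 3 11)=[2, 1, 3, 5, 4, 12, 6, 7, 8, 9, 10, 0, 11]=(0 2 3 5 12 11)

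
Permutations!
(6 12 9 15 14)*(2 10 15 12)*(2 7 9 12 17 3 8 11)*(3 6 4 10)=[0, 1, 3, 8, 10, 5, 7, 9, 11, 17, 15, 2, 12, 13, 4, 14, 16, 6]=(2 3 8 11)(4 10 15 14)(6 7 9 17)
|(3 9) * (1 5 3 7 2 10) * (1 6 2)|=15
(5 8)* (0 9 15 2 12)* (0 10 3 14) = (0 9 15 2 12 10 3 14)(5 8) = [9, 1, 12, 14, 4, 8, 6, 7, 5, 15, 3, 11, 10, 13, 0, 2]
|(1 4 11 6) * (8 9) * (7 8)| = 12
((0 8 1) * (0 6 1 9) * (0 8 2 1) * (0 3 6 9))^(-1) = (0 8 9 1 2)(3 6) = ((0 2 1 9 8)(3 6))^(-1)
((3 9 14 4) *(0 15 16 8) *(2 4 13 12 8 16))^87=((16)(0 15 2 4 3 9 14 13 12 8))^87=(16)(0 13 3 15 12 9 2 8 14 4)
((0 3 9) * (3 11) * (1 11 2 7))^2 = ((0 2 7 1 11 3 9))^2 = (0 7 11 9 2 1 3)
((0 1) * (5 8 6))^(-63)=(8)(0 1)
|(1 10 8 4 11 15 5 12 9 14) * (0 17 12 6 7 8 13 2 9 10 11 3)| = |(0 17 12 10 13 2 9 14 1 11 15 5 6 7 8 4 3)| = 17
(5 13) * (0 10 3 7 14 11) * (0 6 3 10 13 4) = (0 13 5 4)(3 7 14 11 6) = [13, 1, 2, 7, 0, 4, 3, 14, 8, 9, 10, 6, 12, 5, 11]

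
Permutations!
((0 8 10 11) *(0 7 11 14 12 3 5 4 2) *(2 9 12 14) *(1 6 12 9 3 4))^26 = ((14)(0 8 10 2)(1 6 12 4 3 5)(7 11))^26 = (14)(0 10)(1 12 3)(2 8)(4 5 6)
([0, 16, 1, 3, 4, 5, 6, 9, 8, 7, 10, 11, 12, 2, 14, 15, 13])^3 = [0, 2, 13, 3, 4, 5, 6, 9, 8, 7, 10, 11, 12, 16, 14, 15, 1]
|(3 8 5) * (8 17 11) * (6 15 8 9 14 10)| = 10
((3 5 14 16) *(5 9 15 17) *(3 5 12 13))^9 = ((3 9 15 17 12 13)(5 14 16))^9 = (3 17)(9 12)(13 15)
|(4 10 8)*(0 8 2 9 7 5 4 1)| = 6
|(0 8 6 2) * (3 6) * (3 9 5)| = 7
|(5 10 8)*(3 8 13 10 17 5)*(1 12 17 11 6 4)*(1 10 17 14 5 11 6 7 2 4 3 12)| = 42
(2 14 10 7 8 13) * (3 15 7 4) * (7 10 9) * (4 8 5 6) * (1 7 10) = [0, 7, 14, 15, 3, 6, 4, 5, 13, 10, 8, 11, 12, 2, 9, 1] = (1 7 5 6 4 3 15)(2 14 9 10 8 13)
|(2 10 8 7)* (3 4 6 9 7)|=8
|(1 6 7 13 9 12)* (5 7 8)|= 8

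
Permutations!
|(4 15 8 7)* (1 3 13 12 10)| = |(1 3 13 12 10)(4 15 8 7)| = 20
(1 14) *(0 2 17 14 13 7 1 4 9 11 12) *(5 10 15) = [2, 13, 17, 3, 9, 10, 6, 1, 8, 11, 15, 12, 0, 7, 4, 5, 16, 14] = (0 2 17 14 4 9 11 12)(1 13 7)(5 10 15)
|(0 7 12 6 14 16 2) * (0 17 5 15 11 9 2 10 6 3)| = 12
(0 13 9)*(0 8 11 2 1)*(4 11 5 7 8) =[13, 0, 1, 3, 11, 7, 6, 8, 5, 4, 10, 2, 12, 9] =(0 13 9 4 11 2 1)(5 7 8)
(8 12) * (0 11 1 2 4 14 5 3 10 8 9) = (0 11 1 2 4 14 5 3 10 8 12 9) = [11, 2, 4, 10, 14, 3, 6, 7, 12, 0, 8, 1, 9, 13, 5]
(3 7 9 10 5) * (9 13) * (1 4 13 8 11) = (1 4 13 9 10 5 3 7 8 11) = [0, 4, 2, 7, 13, 3, 6, 8, 11, 10, 5, 1, 12, 9]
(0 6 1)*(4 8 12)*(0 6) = [0, 6, 2, 3, 8, 5, 1, 7, 12, 9, 10, 11, 4] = (1 6)(4 8 12)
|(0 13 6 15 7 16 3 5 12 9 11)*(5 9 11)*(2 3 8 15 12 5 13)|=8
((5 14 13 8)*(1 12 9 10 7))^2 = ((1 12 9 10 7)(5 14 13 8))^2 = (1 9 7 12 10)(5 13)(8 14)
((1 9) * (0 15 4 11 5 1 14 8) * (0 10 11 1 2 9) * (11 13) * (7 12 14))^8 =(15)(2 11 10 14 7)(5 13 8 12 9)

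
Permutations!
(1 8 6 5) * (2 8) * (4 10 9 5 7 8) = (1 2 4 10 9 5)(6 7 8) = [0, 2, 4, 3, 10, 1, 7, 8, 6, 5, 9]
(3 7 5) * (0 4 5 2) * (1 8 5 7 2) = (0 4 7 1 8 5 3 2) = [4, 8, 0, 2, 7, 3, 6, 1, 5]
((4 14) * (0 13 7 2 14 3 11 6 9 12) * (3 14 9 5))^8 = ((0 13 7 2 9 12)(3 11 6 5)(4 14))^8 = (14)(0 7 9)(2 12 13)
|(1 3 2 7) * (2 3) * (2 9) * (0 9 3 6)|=7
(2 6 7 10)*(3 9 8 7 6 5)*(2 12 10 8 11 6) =(2 5 3 9 11 6)(7 8)(10 12) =[0, 1, 5, 9, 4, 3, 2, 8, 7, 11, 12, 6, 10]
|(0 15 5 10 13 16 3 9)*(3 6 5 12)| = |(0 15 12 3 9)(5 10 13 16 6)| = 5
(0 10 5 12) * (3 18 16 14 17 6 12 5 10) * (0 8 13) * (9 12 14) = [3, 1, 2, 18, 4, 5, 14, 7, 13, 12, 10, 11, 8, 0, 17, 15, 9, 6, 16] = (0 3 18 16 9 12 8 13)(6 14 17)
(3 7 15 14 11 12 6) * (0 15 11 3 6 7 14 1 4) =(0 15 1 4)(3 14)(7 11 12) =[15, 4, 2, 14, 0, 5, 6, 11, 8, 9, 10, 12, 7, 13, 3, 1]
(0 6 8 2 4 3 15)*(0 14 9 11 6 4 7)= (0 4 3 15 14 9 11 6 8 2 7)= [4, 1, 7, 15, 3, 5, 8, 0, 2, 11, 10, 6, 12, 13, 9, 14]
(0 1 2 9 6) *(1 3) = (0 3 1 2 9 6) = [3, 2, 9, 1, 4, 5, 0, 7, 8, 6]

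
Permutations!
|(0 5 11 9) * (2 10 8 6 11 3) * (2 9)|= 20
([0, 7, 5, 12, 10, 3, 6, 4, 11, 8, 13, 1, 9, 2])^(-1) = [0, 11, 13, 5, 7, 2, 6, 1, 9, 12, 4, 8, 3, 10]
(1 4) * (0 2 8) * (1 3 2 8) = (0 8)(1 4 3 2) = [8, 4, 1, 2, 3, 5, 6, 7, 0]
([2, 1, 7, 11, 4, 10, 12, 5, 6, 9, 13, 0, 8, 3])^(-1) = [11, 1, 0, 13, 4, 7, 8, 2, 12, 9, 5, 3, 6, 10]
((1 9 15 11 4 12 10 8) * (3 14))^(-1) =(1 8 10 12 4 11 15 9)(3 14) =((1 9 15 11 4 12 10 8)(3 14))^(-1)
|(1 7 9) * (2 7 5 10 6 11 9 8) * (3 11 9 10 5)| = 6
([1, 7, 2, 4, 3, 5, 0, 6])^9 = (0 1 7 6)(3 4)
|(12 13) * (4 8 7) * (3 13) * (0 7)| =12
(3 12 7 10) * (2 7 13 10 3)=(2 7 3 12 13 10)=[0, 1, 7, 12, 4, 5, 6, 3, 8, 9, 2, 11, 13, 10]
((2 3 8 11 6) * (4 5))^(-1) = (2 6 11 8 3)(4 5)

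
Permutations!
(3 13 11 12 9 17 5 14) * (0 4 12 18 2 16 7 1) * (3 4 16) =(0 16 7 1)(2 3 13 11 18)(4 12 9 17 5 14) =[16, 0, 3, 13, 12, 14, 6, 1, 8, 17, 10, 18, 9, 11, 4, 15, 7, 5, 2]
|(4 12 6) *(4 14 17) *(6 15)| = |(4 12 15 6 14 17)| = 6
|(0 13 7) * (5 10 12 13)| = |(0 5 10 12 13 7)| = 6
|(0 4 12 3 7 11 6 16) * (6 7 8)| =14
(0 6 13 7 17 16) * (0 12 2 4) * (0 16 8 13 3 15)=(0 6 3 15)(2 4 16 12)(7 17 8 13)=[6, 1, 4, 15, 16, 5, 3, 17, 13, 9, 10, 11, 2, 7, 14, 0, 12, 8]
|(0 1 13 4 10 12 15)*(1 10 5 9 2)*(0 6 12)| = |(0 10)(1 13 4 5 9 2)(6 12 15)| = 6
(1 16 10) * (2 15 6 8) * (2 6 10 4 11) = (1 16 4 11 2 15 10)(6 8) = [0, 16, 15, 3, 11, 5, 8, 7, 6, 9, 1, 2, 12, 13, 14, 10, 4]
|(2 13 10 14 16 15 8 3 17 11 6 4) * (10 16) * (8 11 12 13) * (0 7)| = 22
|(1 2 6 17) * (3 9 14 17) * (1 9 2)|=3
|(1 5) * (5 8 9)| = |(1 8 9 5)| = 4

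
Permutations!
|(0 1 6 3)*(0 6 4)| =6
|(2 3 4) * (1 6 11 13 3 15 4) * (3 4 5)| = 9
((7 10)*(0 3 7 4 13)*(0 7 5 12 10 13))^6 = (13)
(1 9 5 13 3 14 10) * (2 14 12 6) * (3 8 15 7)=[0, 9, 14, 12, 4, 13, 2, 3, 15, 5, 1, 11, 6, 8, 10, 7]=(1 9 5 13 8 15 7 3 12 6 2 14 10)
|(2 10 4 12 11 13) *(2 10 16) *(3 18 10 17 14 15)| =|(2 16)(3 18 10 4 12 11 13 17 14 15)| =10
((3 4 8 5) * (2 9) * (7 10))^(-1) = (2 9)(3 5 8 4)(7 10)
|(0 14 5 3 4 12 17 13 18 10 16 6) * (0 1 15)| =|(0 14 5 3 4 12 17 13 18 10 16 6 1 15)| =14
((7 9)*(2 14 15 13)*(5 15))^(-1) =((2 14 5 15 13)(7 9))^(-1) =(2 13 15 5 14)(7 9)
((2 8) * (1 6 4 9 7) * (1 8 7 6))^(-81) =((2 7 8)(4 9 6))^(-81) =(9)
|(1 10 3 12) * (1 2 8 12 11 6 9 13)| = 21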